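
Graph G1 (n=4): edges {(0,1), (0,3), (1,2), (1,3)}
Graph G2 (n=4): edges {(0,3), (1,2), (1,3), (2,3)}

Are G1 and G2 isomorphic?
Yes, isomorphic

The graphs are isomorphic.
One valid mapping φ: V(G1) → V(G2): 0→1, 1→3, 2→0, 3→2

Verify φ preserves adjacency — for each edge of G1, its image is an edge of G2:
  (0,1) → (φ(0),φ(1)) = (1,3) ∈ E(G2) ✓
  (0,3) → (φ(0),φ(3)) = (1,2) ∈ E(G2) ✓
  (1,2) → (φ(1),φ(2)) = (0,3) ∈ E(G2) ✓
  (1,3) → (φ(1),φ(3)) = (2,3) ∈ E(G2) ✓
All 4 edges of G1 map to edges of G2, and |E(G1)| = |E(G2)| = 4, so φ is a bijection on edges as well as vertices. Hence G1 ≅ G2.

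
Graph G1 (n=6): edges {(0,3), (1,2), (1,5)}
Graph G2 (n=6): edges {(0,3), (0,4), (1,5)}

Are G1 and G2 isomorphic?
Yes, isomorphic

The graphs are isomorphic.
One valid mapping φ: V(G1) → V(G2): 0→5, 1→0, 2→4, 3→1, 4→2, 5→3

Verify φ preserves adjacency — for each edge of G1, its image is an edge of G2:
  (0,3) → (φ(0),φ(3)) = (1,5) ∈ E(G2) ✓
  (1,2) → (φ(1),φ(2)) = (0,4) ∈ E(G2) ✓
  (1,5) → (φ(1),φ(5)) = (0,3) ∈ E(G2) ✓
All 3 edges of G1 map to edges of G2, and |E(G1)| = |E(G2)| = 3, so φ is a bijection on edges as well as vertices. Hence G1 ≅ G2.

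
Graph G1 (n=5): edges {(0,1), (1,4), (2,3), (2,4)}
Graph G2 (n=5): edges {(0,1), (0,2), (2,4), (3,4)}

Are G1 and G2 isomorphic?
Yes, isomorphic

The graphs are isomorphic.
One valid mapping φ: V(G1) → V(G2): 0→3, 1→4, 2→0, 3→1, 4→2

Verify φ preserves adjacency — for each edge of G1, its image is an edge of G2:
  (0,1) → (φ(0),φ(1)) = (3,4) ∈ E(G2) ✓
  (1,4) → (φ(1),φ(4)) = (2,4) ∈ E(G2) ✓
  (2,3) → (φ(2),φ(3)) = (0,1) ∈ E(G2) ✓
  (2,4) → (φ(2),φ(4)) = (0,2) ∈ E(G2) ✓
All 4 edges of G1 map to edges of G2, and |E(G1)| = |E(G2)| = 4, so φ is a bijection on edges as well as vertices. Hence G1 ≅ G2.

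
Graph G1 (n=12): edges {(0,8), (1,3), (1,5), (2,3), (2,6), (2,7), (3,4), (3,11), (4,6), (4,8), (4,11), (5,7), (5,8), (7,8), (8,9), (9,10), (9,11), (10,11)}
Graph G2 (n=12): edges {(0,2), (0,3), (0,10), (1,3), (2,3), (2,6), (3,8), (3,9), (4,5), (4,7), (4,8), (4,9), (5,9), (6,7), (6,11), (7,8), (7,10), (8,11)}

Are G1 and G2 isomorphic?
Yes, isomorphic

The graphs are isomorphic.
One valid mapping φ: V(G1) → V(G2): 0→1, 1→10, 2→6, 3→7, 4→8, 5→0, 6→11, 7→2, 8→3, 9→9, 10→5, 11→4

Verify φ preserves adjacency — for each edge of G1, its image is an edge of G2:
  (0,8) → (φ(0),φ(8)) = (1,3) ∈ E(G2) ✓
  (1,3) → (φ(1),φ(3)) = (7,10) ∈ E(G2) ✓
  (1,5) → (φ(1),φ(5)) = (0,10) ∈ E(G2) ✓
  (2,3) → (φ(2),φ(3)) = (6,7) ∈ E(G2) ✓
  (2,6) → (φ(2),φ(6)) = (6,11) ∈ E(G2) ✓
  (2,7) → (φ(2),φ(7)) = (2,6) ∈ E(G2) ✓
  (3,4) → (φ(3),φ(4)) = (7,8) ∈ E(G2) ✓
  (3,11) → (φ(3),φ(11)) = (4,7) ∈ E(G2) ✓
  (4,6) → (φ(4),φ(6)) = (8,11) ∈ E(G2) ✓
  (4,8) → (φ(4),φ(8)) = (3,8) ∈ E(G2) ✓
  (4,11) → (φ(4),φ(11)) = (4,8) ∈ E(G2) ✓
  (5,7) → (φ(5),φ(7)) = (0,2) ∈ E(G2) ✓
  (5,8) → (φ(5),φ(8)) = (0,3) ∈ E(G2) ✓
  (7,8) → (φ(7),φ(8)) = (2,3) ∈ E(G2) ✓
  (8,9) → (φ(8),φ(9)) = (3,9) ∈ E(G2) ✓
  (9,10) → (φ(9),φ(10)) = (5,9) ∈ E(G2) ✓
  (9,11) → (φ(9),φ(11)) = (4,9) ∈ E(G2) ✓
  (10,11) → (φ(10),φ(11)) = (4,5) ∈ E(G2) ✓
All 18 edges of G1 map to edges of G2, and |E(G1)| = |E(G2)| = 18, so φ is a bijection on edges as well as vertices. Hence G1 ≅ G2.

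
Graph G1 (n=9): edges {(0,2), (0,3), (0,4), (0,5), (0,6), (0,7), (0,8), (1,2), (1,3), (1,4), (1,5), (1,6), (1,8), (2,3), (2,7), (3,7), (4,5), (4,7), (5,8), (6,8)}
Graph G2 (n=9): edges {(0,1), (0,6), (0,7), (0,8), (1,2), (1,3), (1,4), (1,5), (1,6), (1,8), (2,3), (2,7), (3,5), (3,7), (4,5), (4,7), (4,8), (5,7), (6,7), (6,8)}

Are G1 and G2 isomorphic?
Yes, isomorphic

The graphs are isomorphic.
One valid mapping φ: V(G1) → V(G2): 0→1, 1→7, 2→0, 3→6, 4→4, 5→5, 6→2, 7→8, 8→3

Verify φ preserves adjacency — for each edge of G1, its image is an edge of G2:
  (0,2) → (φ(0),φ(2)) = (0,1) ∈ E(G2) ✓
  (0,3) → (φ(0),φ(3)) = (1,6) ∈ E(G2) ✓
  (0,4) → (φ(0),φ(4)) = (1,4) ∈ E(G2) ✓
  (0,5) → (φ(0),φ(5)) = (1,5) ∈ E(G2) ✓
  (0,6) → (φ(0),φ(6)) = (1,2) ∈ E(G2) ✓
  (0,7) → (φ(0),φ(7)) = (1,8) ∈ E(G2) ✓
  (0,8) → (φ(0),φ(8)) = (1,3) ∈ E(G2) ✓
  (1,2) → (φ(1),φ(2)) = (0,7) ∈ E(G2) ✓
  (1,3) → (φ(1),φ(3)) = (6,7) ∈ E(G2) ✓
  (1,4) → (φ(1),φ(4)) = (4,7) ∈ E(G2) ✓
  (1,5) → (φ(1),φ(5)) = (5,7) ∈ E(G2) ✓
  (1,6) → (φ(1),φ(6)) = (2,7) ∈ E(G2) ✓
  (1,8) → (φ(1),φ(8)) = (3,7) ∈ E(G2) ✓
  (2,3) → (φ(2),φ(3)) = (0,6) ∈ E(G2) ✓
  (2,7) → (φ(2),φ(7)) = (0,8) ∈ E(G2) ✓
  (3,7) → (φ(3),φ(7)) = (6,8) ∈ E(G2) ✓
  (4,5) → (φ(4),φ(5)) = (4,5) ∈ E(G2) ✓
  (4,7) → (φ(4),φ(7)) = (4,8) ∈ E(G2) ✓
  (5,8) → (φ(5),φ(8)) = (3,5) ∈ E(G2) ✓
  (6,8) → (φ(6),φ(8)) = (2,3) ∈ E(G2) ✓
All 20 edges of G1 map to edges of G2, and |E(G1)| = |E(G2)| = 20, so φ is a bijection on edges as well as vertices. Hence G1 ≅ G2.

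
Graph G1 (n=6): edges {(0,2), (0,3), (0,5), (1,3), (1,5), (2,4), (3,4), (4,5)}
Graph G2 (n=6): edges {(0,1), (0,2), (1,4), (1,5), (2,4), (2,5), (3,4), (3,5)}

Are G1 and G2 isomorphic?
Yes, isomorphic

The graphs are isomorphic.
One valid mapping φ: V(G1) → V(G2): 0→1, 1→3, 2→0, 3→4, 4→2, 5→5

Verify φ preserves adjacency — for each edge of G1, its image is an edge of G2:
  (0,2) → (φ(0),φ(2)) = (0,1) ∈ E(G2) ✓
  (0,3) → (φ(0),φ(3)) = (1,4) ∈ E(G2) ✓
  (0,5) → (φ(0),φ(5)) = (1,5) ∈ E(G2) ✓
  (1,3) → (φ(1),φ(3)) = (3,4) ∈ E(G2) ✓
  (1,5) → (φ(1),φ(5)) = (3,5) ∈ E(G2) ✓
  (2,4) → (φ(2),φ(4)) = (0,2) ∈ E(G2) ✓
  (3,4) → (φ(3),φ(4)) = (2,4) ∈ E(G2) ✓
  (4,5) → (φ(4),φ(5)) = (2,5) ∈ E(G2) ✓
All 8 edges of G1 map to edges of G2, and |E(G1)| = |E(G2)| = 8, so φ is a bijection on edges as well as vertices. Hence G1 ≅ G2.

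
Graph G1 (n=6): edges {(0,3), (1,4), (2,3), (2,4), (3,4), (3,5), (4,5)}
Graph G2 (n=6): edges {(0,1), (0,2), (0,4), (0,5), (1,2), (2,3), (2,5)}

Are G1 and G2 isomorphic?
Yes, isomorphic

The graphs are isomorphic.
One valid mapping φ: V(G1) → V(G2): 0→4, 1→3, 2→5, 3→0, 4→2, 5→1

Verify φ preserves adjacency — for each edge of G1, its image is an edge of G2:
  (0,3) → (φ(0),φ(3)) = (0,4) ∈ E(G2) ✓
  (1,4) → (φ(1),φ(4)) = (2,3) ∈ E(G2) ✓
  (2,3) → (φ(2),φ(3)) = (0,5) ∈ E(G2) ✓
  (2,4) → (φ(2),φ(4)) = (2,5) ∈ E(G2) ✓
  (3,4) → (φ(3),φ(4)) = (0,2) ∈ E(G2) ✓
  (3,5) → (φ(3),φ(5)) = (0,1) ∈ E(G2) ✓
  (4,5) → (φ(4),φ(5)) = (1,2) ∈ E(G2) ✓
All 7 edges of G1 map to edges of G2, and |E(G1)| = |E(G2)| = 7, so φ is a bijection on edges as well as vertices. Hence G1 ≅ G2.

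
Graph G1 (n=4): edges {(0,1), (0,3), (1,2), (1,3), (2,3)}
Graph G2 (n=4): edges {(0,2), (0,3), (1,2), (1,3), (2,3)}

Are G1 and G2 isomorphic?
Yes, isomorphic

The graphs are isomorphic.
One valid mapping φ: V(G1) → V(G2): 0→1, 1→3, 2→0, 3→2

Verify φ preserves adjacency — for each edge of G1, its image is an edge of G2:
  (0,1) → (φ(0),φ(1)) = (1,3) ∈ E(G2) ✓
  (0,3) → (φ(0),φ(3)) = (1,2) ∈ E(G2) ✓
  (1,2) → (φ(1),φ(2)) = (0,3) ∈ E(G2) ✓
  (1,3) → (φ(1),φ(3)) = (2,3) ∈ E(G2) ✓
  (2,3) → (φ(2),φ(3)) = (0,2) ∈ E(G2) ✓
All 5 edges of G1 map to edges of G2, and |E(G1)| = |E(G2)| = 5, so φ is a bijection on edges as well as vertices. Hence G1 ≅ G2.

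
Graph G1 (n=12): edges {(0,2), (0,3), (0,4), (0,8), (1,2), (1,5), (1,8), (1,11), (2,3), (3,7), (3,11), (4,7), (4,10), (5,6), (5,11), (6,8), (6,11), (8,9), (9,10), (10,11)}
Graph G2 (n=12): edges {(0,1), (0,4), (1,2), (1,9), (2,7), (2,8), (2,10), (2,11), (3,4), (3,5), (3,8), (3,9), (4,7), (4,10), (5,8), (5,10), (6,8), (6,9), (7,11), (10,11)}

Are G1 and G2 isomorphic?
Yes, isomorphic

The graphs are isomorphic.
One valid mapping φ: V(G1) → V(G2): 0→3, 1→10, 2→5, 3→8, 4→9, 5→11, 6→7, 7→6, 8→4, 9→0, 10→1, 11→2

Verify φ preserves adjacency — for each edge of G1, its image is an edge of G2:
  (0,2) → (φ(0),φ(2)) = (3,5) ∈ E(G2) ✓
  (0,3) → (φ(0),φ(3)) = (3,8) ∈ E(G2) ✓
  (0,4) → (φ(0),φ(4)) = (3,9) ∈ E(G2) ✓
  (0,8) → (φ(0),φ(8)) = (3,4) ∈ E(G2) ✓
  (1,2) → (φ(1),φ(2)) = (5,10) ∈ E(G2) ✓
  (1,5) → (φ(1),φ(5)) = (10,11) ∈ E(G2) ✓
  (1,8) → (φ(1),φ(8)) = (4,10) ∈ E(G2) ✓
  (1,11) → (φ(1),φ(11)) = (2,10) ∈ E(G2) ✓
  (2,3) → (φ(2),φ(3)) = (5,8) ∈ E(G2) ✓
  (3,7) → (φ(3),φ(7)) = (6,8) ∈ E(G2) ✓
  (3,11) → (φ(3),φ(11)) = (2,8) ∈ E(G2) ✓
  (4,7) → (φ(4),φ(7)) = (6,9) ∈ E(G2) ✓
  (4,10) → (φ(4),φ(10)) = (1,9) ∈ E(G2) ✓
  (5,6) → (φ(5),φ(6)) = (7,11) ∈ E(G2) ✓
  (5,11) → (φ(5),φ(11)) = (2,11) ∈ E(G2) ✓
  (6,8) → (φ(6),φ(8)) = (4,7) ∈ E(G2) ✓
  (6,11) → (φ(6),φ(11)) = (2,7) ∈ E(G2) ✓
  (8,9) → (φ(8),φ(9)) = (0,4) ∈ E(G2) ✓
  (9,10) → (φ(9),φ(10)) = (0,1) ∈ E(G2) ✓
  (10,11) → (φ(10),φ(11)) = (1,2) ∈ E(G2) ✓
All 20 edges of G1 map to edges of G2, and |E(G1)| = |E(G2)| = 20, so φ is a bijection on edges as well as vertices. Hence G1 ≅ G2.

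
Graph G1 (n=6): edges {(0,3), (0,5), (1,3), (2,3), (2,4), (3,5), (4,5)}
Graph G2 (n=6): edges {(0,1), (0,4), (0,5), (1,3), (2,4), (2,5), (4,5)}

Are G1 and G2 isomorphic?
No, not isomorphic

The graphs are NOT isomorphic.

Degrees in G1: deg(0)=2, deg(1)=1, deg(2)=2, deg(3)=4, deg(4)=2, deg(5)=3.
Sorted degree sequence of G1: [4, 3, 2, 2, 2, 1].
Degrees in G2: deg(0)=3, deg(1)=2, deg(2)=2, deg(3)=1, deg(4)=3, deg(5)=3.
Sorted degree sequence of G2: [3, 3, 3, 2, 2, 1].
The (sorted) degree sequence is an isomorphism invariant, so since G1 and G2 have different degree sequences they cannot be isomorphic.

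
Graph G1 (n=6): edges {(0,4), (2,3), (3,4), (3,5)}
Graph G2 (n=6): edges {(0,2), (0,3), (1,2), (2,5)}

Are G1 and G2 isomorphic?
Yes, isomorphic

The graphs are isomorphic.
One valid mapping φ: V(G1) → V(G2): 0→3, 1→4, 2→1, 3→2, 4→0, 5→5

Verify φ preserves adjacency — for each edge of G1, its image is an edge of G2:
  (0,4) → (φ(0),φ(4)) = (0,3) ∈ E(G2) ✓
  (2,3) → (φ(2),φ(3)) = (1,2) ∈ E(G2) ✓
  (3,4) → (φ(3),φ(4)) = (0,2) ∈ E(G2) ✓
  (3,5) → (φ(3),φ(5)) = (2,5) ∈ E(G2) ✓
All 4 edges of G1 map to edges of G2, and |E(G1)| = |E(G2)| = 4, so φ is a bijection on edges as well as vertices. Hence G1 ≅ G2.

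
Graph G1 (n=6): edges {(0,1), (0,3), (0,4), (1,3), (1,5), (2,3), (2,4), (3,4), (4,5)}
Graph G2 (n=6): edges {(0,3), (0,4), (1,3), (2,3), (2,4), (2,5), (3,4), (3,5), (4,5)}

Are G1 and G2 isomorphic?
No, not isomorphic

The graphs are NOT isomorphic.

Counting triangles (3-cliques): G1 has 3, G2 has 5.
Triangle count is an isomorphism invariant, so differing triangle counts rule out isomorphism.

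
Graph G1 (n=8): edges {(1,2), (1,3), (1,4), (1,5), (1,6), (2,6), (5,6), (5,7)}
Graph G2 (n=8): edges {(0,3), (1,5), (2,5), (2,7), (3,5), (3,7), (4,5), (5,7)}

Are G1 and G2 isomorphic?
Yes, isomorphic

The graphs are isomorphic.
One valid mapping φ: V(G1) → V(G2): 0→6, 1→5, 2→2, 3→1, 4→4, 5→3, 6→7, 7→0

Verify φ preserves adjacency — for each edge of G1, its image is an edge of G2:
  (1,2) → (φ(1),φ(2)) = (2,5) ∈ E(G2) ✓
  (1,3) → (φ(1),φ(3)) = (1,5) ∈ E(G2) ✓
  (1,4) → (φ(1),φ(4)) = (4,5) ∈ E(G2) ✓
  (1,5) → (φ(1),φ(5)) = (3,5) ∈ E(G2) ✓
  (1,6) → (φ(1),φ(6)) = (5,7) ∈ E(G2) ✓
  (2,6) → (φ(2),φ(6)) = (2,7) ∈ E(G2) ✓
  (5,6) → (φ(5),φ(6)) = (3,7) ∈ E(G2) ✓
  (5,7) → (φ(5),φ(7)) = (0,3) ∈ E(G2) ✓
All 8 edges of G1 map to edges of G2, and |E(G1)| = |E(G2)| = 8, so φ is a bijection on edges as well as vertices. Hence G1 ≅ G2.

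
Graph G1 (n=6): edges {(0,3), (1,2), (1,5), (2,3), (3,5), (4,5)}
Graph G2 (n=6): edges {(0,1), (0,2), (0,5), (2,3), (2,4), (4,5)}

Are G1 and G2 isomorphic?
Yes, isomorphic

The graphs are isomorphic.
One valid mapping φ: V(G1) → V(G2): 0→1, 1→4, 2→5, 3→0, 4→3, 5→2

Verify φ preserves adjacency — for each edge of G1, its image is an edge of G2:
  (0,3) → (φ(0),φ(3)) = (0,1) ∈ E(G2) ✓
  (1,2) → (φ(1),φ(2)) = (4,5) ∈ E(G2) ✓
  (1,5) → (φ(1),φ(5)) = (2,4) ∈ E(G2) ✓
  (2,3) → (φ(2),φ(3)) = (0,5) ∈ E(G2) ✓
  (3,5) → (φ(3),φ(5)) = (0,2) ∈ E(G2) ✓
  (4,5) → (φ(4),φ(5)) = (2,3) ∈ E(G2) ✓
All 6 edges of G1 map to edges of G2, and |E(G1)| = |E(G2)| = 6, so φ is a bijection on edges as well as vertices. Hence G1 ≅ G2.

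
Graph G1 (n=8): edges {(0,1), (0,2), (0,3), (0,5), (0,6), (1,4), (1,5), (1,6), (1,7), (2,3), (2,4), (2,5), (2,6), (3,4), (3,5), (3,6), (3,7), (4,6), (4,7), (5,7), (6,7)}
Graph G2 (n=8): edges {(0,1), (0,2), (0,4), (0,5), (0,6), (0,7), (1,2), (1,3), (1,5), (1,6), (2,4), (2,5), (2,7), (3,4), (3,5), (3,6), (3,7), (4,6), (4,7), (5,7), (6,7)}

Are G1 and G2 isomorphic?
Yes, isomorphic

The graphs are isomorphic.
One valid mapping φ: V(G1) → V(G2): 0→6, 1→1, 2→4, 3→7, 4→2, 5→3, 6→0, 7→5

Verify φ preserves adjacency — for each edge of G1, its image is an edge of G2:
  (0,1) → (φ(0),φ(1)) = (1,6) ∈ E(G2) ✓
  (0,2) → (φ(0),φ(2)) = (4,6) ∈ E(G2) ✓
  (0,3) → (φ(0),φ(3)) = (6,7) ∈ E(G2) ✓
  (0,5) → (φ(0),φ(5)) = (3,6) ∈ E(G2) ✓
  (0,6) → (φ(0),φ(6)) = (0,6) ∈ E(G2) ✓
  (1,4) → (φ(1),φ(4)) = (1,2) ∈ E(G2) ✓
  (1,5) → (φ(1),φ(5)) = (1,3) ∈ E(G2) ✓
  (1,6) → (φ(1),φ(6)) = (0,1) ∈ E(G2) ✓
  (1,7) → (φ(1),φ(7)) = (1,5) ∈ E(G2) ✓
  (2,3) → (φ(2),φ(3)) = (4,7) ∈ E(G2) ✓
  (2,4) → (φ(2),φ(4)) = (2,4) ∈ E(G2) ✓
  (2,5) → (φ(2),φ(5)) = (3,4) ∈ E(G2) ✓
  (2,6) → (φ(2),φ(6)) = (0,4) ∈ E(G2) ✓
  (3,4) → (φ(3),φ(4)) = (2,7) ∈ E(G2) ✓
  (3,5) → (φ(3),φ(5)) = (3,7) ∈ E(G2) ✓
  (3,6) → (φ(3),φ(6)) = (0,7) ∈ E(G2) ✓
  (3,7) → (φ(3),φ(7)) = (5,7) ∈ E(G2) ✓
  (4,6) → (φ(4),φ(6)) = (0,2) ∈ E(G2) ✓
  (4,7) → (φ(4),φ(7)) = (2,5) ∈ E(G2) ✓
  (5,7) → (φ(5),φ(7)) = (3,5) ∈ E(G2) ✓
  (6,7) → (φ(6),φ(7)) = (0,5) ∈ E(G2) ✓
All 21 edges of G1 map to edges of G2, and |E(G1)| = |E(G2)| = 21, so φ is a bijection on edges as well as vertices. Hence G1 ≅ G2.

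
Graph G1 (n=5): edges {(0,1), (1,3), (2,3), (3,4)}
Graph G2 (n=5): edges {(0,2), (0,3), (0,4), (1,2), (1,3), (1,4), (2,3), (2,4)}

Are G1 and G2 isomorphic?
No, not isomorphic

The graphs are NOT isomorphic.

Degrees in G1: deg(0)=1, deg(1)=2, deg(2)=1, deg(3)=3, deg(4)=1.
Sorted degree sequence of G1: [3, 2, 1, 1, 1].
Degrees in G2: deg(0)=3, deg(1)=3, deg(2)=4, deg(3)=3, deg(4)=3.
Sorted degree sequence of G2: [4, 3, 3, 3, 3].
The (sorted) degree sequence is an isomorphism invariant, so since G1 and G2 have different degree sequences they cannot be isomorphic.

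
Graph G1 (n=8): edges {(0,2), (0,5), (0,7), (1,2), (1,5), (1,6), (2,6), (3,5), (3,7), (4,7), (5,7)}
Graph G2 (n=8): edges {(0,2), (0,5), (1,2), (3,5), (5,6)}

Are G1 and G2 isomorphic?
No, not isomorphic

The graphs are NOT isomorphic.

Degrees in G1: deg(0)=3, deg(1)=3, deg(2)=3, deg(3)=2, deg(4)=1, deg(5)=4, deg(6)=2, deg(7)=4.
Sorted degree sequence of G1: [4, 4, 3, 3, 3, 2, 2, 1].
Degrees in G2: deg(0)=2, deg(1)=1, deg(2)=2, deg(3)=1, deg(4)=0, deg(5)=3, deg(6)=1, deg(7)=0.
Sorted degree sequence of G2: [3, 2, 2, 1, 1, 1, 0, 0].
The (sorted) degree sequence is an isomorphism invariant, so since G1 and G2 have different degree sequences they cannot be isomorphic.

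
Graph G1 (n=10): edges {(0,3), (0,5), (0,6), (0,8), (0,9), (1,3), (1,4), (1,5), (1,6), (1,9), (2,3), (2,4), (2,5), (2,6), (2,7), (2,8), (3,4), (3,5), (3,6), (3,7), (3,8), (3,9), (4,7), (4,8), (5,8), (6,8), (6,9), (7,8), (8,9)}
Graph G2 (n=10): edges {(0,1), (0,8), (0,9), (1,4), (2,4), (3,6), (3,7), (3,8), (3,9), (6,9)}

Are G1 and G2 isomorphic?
No, not isomorphic

The graphs are NOT isomorphic.

Connected components of G1: 1 component(s) with vertex sets [[0, 1, 2, 3, 4, 5, 6, 7, 8, 9]], sizes [10].
Connected components of G2: 2 component(s) with vertex sets [[5], [0, 1, 2, 3, 4, 6, 7, 8, 9]], sizes [1, 9].
The number of connected components (and the multiset of component sizes) is an isomorphism invariant — an isomorphism maps each component of G1 bijectively onto a component of G2. Since G1 has 1 component(s) and G2 has 2, they cannot be isomorphic.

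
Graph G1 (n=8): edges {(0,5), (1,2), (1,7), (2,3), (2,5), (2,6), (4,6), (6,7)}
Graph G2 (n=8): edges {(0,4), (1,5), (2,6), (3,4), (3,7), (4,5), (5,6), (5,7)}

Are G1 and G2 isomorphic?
Yes, isomorphic

The graphs are isomorphic.
One valid mapping φ: V(G1) → V(G2): 0→2, 1→7, 2→5, 3→1, 4→0, 5→6, 6→4, 7→3

Verify φ preserves adjacency — for each edge of G1, its image is an edge of G2:
  (0,5) → (φ(0),φ(5)) = (2,6) ∈ E(G2) ✓
  (1,2) → (φ(1),φ(2)) = (5,7) ∈ E(G2) ✓
  (1,7) → (φ(1),φ(7)) = (3,7) ∈ E(G2) ✓
  (2,3) → (φ(2),φ(3)) = (1,5) ∈ E(G2) ✓
  (2,5) → (φ(2),φ(5)) = (5,6) ∈ E(G2) ✓
  (2,6) → (φ(2),φ(6)) = (4,5) ∈ E(G2) ✓
  (4,6) → (φ(4),φ(6)) = (0,4) ∈ E(G2) ✓
  (6,7) → (φ(6),φ(7)) = (3,4) ∈ E(G2) ✓
All 8 edges of G1 map to edges of G2, and |E(G1)| = |E(G2)| = 8, so φ is a bijection on edges as well as vertices. Hence G1 ≅ G2.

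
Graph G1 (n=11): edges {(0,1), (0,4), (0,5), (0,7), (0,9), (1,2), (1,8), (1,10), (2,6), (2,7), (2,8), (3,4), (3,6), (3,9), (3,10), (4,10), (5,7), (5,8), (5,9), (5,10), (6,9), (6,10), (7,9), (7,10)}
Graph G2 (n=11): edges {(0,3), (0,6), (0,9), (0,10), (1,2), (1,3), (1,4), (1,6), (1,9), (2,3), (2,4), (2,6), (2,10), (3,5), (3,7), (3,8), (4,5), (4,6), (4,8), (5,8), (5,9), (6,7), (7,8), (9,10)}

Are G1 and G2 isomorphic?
Yes, isomorphic

The graphs are isomorphic.
One valid mapping φ: V(G1) → V(G2): 0→6, 1→0, 2→9, 3→8, 4→7, 5→2, 6→5, 7→1, 8→10, 9→4, 10→3

Verify φ preserves adjacency — for each edge of G1, its image is an edge of G2:
  (0,1) → (φ(0),φ(1)) = (0,6) ∈ E(G2) ✓
  (0,4) → (φ(0),φ(4)) = (6,7) ∈ E(G2) ✓
  (0,5) → (φ(0),φ(5)) = (2,6) ∈ E(G2) ✓
  (0,7) → (φ(0),φ(7)) = (1,6) ∈ E(G2) ✓
  (0,9) → (φ(0),φ(9)) = (4,6) ∈ E(G2) ✓
  (1,2) → (φ(1),φ(2)) = (0,9) ∈ E(G2) ✓
  (1,8) → (φ(1),φ(8)) = (0,10) ∈ E(G2) ✓
  (1,10) → (φ(1),φ(10)) = (0,3) ∈ E(G2) ✓
  (2,6) → (φ(2),φ(6)) = (5,9) ∈ E(G2) ✓
  (2,7) → (φ(2),φ(7)) = (1,9) ∈ E(G2) ✓
  (2,8) → (φ(2),φ(8)) = (9,10) ∈ E(G2) ✓
  (3,4) → (φ(3),φ(4)) = (7,8) ∈ E(G2) ✓
  (3,6) → (φ(3),φ(6)) = (5,8) ∈ E(G2) ✓
  (3,9) → (φ(3),φ(9)) = (4,8) ∈ E(G2) ✓
  (3,10) → (φ(3),φ(10)) = (3,8) ∈ E(G2) ✓
  (4,10) → (φ(4),φ(10)) = (3,7) ∈ E(G2) ✓
  (5,7) → (φ(5),φ(7)) = (1,2) ∈ E(G2) ✓
  (5,8) → (φ(5),φ(8)) = (2,10) ∈ E(G2) ✓
  (5,9) → (φ(5),φ(9)) = (2,4) ∈ E(G2) ✓
  (5,10) → (φ(5),φ(10)) = (2,3) ∈ E(G2) ✓
  (6,9) → (φ(6),φ(9)) = (4,5) ∈ E(G2) ✓
  (6,10) → (φ(6),φ(10)) = (3,5) ∈ E(G2) ✓
  (7,9) → (φ(7),φ(9)) = (1,4) ∈ E(G2) ✓
  (7,10) → (φ(7),φ(10)) = (1,3) ∈ E(G2) ✓
All 24 edges of G1 map to edges of G2, and |E(G1)| = |E(G2)| = 24, so φ is a bijection on edges as well as vertices. Hence G1 ≅ G2.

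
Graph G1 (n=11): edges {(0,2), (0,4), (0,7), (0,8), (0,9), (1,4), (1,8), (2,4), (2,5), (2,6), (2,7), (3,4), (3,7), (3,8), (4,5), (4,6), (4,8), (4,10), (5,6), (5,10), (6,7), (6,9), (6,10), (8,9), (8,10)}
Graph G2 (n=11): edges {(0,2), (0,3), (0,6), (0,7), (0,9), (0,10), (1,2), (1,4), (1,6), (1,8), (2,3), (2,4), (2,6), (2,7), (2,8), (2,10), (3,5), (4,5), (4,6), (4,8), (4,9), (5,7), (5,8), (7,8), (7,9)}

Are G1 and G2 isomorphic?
Yes, isomorphic

The graphs are isomorphic.
One valid mapping φ: V(G1) → V(G2): 0→7, 1→10, 2→8, 3→3, 4→2, 5→1, 6→4, 7→5, 8→0, 9→9, 10→6

Verify φ preserves adjacency — for each edge of G1, its image is an edge of G2:
  (0,2) → (φ(0),φ(2)) = (7,8) ∈ E(G2) ✓
  (0,4) → (φ(0),φ(4)) = (2,7) ∈ E(G2) ✓
  (0,7) → (φ(0),φ(7)) = (5,7) ∈ E(G2) ✓
  (0,8) → (φ(0),φ(8)) = (0,7) ∈ E(G2) ✓
  (0,9) → (φ(0),φ(9)) = (7,9) ∈ E(G2) ✓
  (1,4) → (φ(1),φ(4)) = (2,10) ∈ E(G2) ✓
  (1,8) → (φ(1),φ(8)) = (0,10) ∈ E(G2) ✓
  (2,4) → (φ(2),φ(4)) = (2,8) ∈ E(G2) ✓
  (2,5) → (φ(2),φ(5)) = (1,8) ∈ E(G2) ✓
  (2,6) → (φ(2),φ(6)) = (4,8) ∈ E(G2) ✓
  (2,7) → (φ(2),φ(7)) = (5,8) ∈ E(G2) ✓
  (3,4) → (φ(3),φ(4)) = (2,3) ∈ E(G2) ✓
  (3,7) → (φ(3),φ(7)) = (3,5) ∈ E(G2) ✓
  (3,8) → (φ(3),φ(8)) = (0,3) ∈ E(G2) ✓
  (4,5) → (φ(4),φ(5)) = (1,2) ∈ E(G2) ✓
  (4,6) → (φ(4),φ(6)) = (2,4) ∈ E(G2) ✓
  (4,8) → (φ(4),φ(8)) = (0,2) ∈ E(G2) ✓
  (4,10) → (φ(4),φ(10)) = (2,6) ∈ E(G2) ✓
  (5,6) → (φ(5),φ(6)) = (1,4) ∈ E(G2) ✓
  (5,10) → (φ(5),φ(10)) = (1,6) ∈ E(G2) ✓
  (6,7) → (φ(6),φ(7)) = (4,5) ∈ E(G2) ✓
  (6,9) → (φ(6),φ(9)) = (4,9) ∈ E(G2) ✓
  (6,10) → (φ(6),φ(10)) = (4,6) ∈ E(G2) ✓
  (8,9) → (φ(8),φ(9)) = (0,9) ∈ E(G2) ✓
  (8,10) → (φ(8),φ(10)) = (0,6) ∈ E(G2) ✓
All 25 edges of G1 map to edges of G2, and |E(G1)| = |E(G2)| = 25, so φ is a bijection on edges as well as vertices. Hence G1 ≅ G2.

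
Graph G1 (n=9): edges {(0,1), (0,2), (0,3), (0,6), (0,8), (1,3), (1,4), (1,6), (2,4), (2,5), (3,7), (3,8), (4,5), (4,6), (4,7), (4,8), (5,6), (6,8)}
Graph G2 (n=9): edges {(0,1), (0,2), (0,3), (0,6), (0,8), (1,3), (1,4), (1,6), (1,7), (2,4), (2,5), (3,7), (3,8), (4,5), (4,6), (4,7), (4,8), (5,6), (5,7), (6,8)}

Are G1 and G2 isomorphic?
No, not isomorphic

The graphs are NOT isomorphic.

Counting edges: G1 has 18 edge(s); G2 has 20 edge(s).
Edge count is an isomorphism invariant (a bijection on vertices induces a bijection on edges), so differing edge counts rule out isomorphism.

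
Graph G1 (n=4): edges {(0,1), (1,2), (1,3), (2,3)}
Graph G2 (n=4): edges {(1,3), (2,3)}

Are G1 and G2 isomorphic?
No, not isomorphic

The graphs are NOT isomorphic.

Counting edges: G1 has 4 edge(s); G2 has 2 edge(s).
Edge count is an isomorphism invariant (a bijection on vertices induces a bijection on edges), so differing edge counts rule out isomorphism.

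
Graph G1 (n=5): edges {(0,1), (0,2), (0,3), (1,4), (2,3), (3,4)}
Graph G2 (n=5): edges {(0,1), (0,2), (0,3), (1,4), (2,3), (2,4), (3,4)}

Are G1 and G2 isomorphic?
No, not isomorphic

The graphs are NOT isomorphic.

Counting edges: G1 has 6 edge(s); G2 has 7 edge(s).
Edge count is an isomorphism invariant (a bijection on vertices induces a bijection on edges), so differing edge counts rule out isomorphism.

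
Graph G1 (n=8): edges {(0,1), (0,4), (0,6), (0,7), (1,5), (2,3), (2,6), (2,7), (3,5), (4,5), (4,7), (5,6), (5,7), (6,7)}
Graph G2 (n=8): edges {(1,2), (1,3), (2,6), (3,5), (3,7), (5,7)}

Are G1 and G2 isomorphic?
No, not isomorphic

The graphs are NOT isomorphic.

Connected components of G1: 1 component(s) with vertex sets [[0, 1, 2, 3, 4, 5, 6, 7]], sizes [8].
Connected components of G2: 3 component(s) with vertex sets [[0], [4], [1, 2, 3, 5, 6, 7]], sizes [1, 1, 6].
The number of connected components (and the multiset of component sizes) is an isomorphism invariant — an isomorphism maps each component of G1 bijectively onto a component of G2. Since G1 has 1 component(s) and G2 has 3, they cannot be isomorphic.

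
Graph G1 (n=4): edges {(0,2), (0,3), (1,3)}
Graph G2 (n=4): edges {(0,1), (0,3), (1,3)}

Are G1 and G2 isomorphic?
No, not isomorphic

The graphs are NOT isomorphic.

Counting triangles (3-cliques): G1 has 0, G2 has 1.
Triangle count is an isomorphism invariant, so differing triangle counts rule out isomorphism.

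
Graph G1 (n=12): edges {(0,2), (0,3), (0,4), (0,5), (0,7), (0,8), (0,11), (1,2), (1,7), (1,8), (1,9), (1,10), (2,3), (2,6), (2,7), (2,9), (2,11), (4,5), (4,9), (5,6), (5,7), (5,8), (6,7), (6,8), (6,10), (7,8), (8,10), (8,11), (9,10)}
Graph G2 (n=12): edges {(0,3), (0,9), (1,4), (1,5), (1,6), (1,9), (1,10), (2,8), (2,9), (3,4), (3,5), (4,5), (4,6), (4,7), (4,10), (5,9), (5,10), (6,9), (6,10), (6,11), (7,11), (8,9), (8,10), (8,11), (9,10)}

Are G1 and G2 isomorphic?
No, not isomorphic

The graphs are NOT isomorphic.

Counting triangles (3-cliques): G1 has 19, G2 has 15.
Triangle count is an isomorphism invariant, so differing triangle counts rule out isomorphism.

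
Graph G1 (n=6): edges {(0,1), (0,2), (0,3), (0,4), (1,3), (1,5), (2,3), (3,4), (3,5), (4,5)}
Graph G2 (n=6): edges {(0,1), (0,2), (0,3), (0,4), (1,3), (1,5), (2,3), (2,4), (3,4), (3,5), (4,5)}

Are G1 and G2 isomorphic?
No, not isomorphic

The graphs are NOT isomorphic.

Counting edges: G1 has 10 edge(s); G2 has 11 edge(s).
Edge count is an isomorphism invariant (a bijection on vertices induces a bijection on edges), so differing edge counts rule out isomorphism.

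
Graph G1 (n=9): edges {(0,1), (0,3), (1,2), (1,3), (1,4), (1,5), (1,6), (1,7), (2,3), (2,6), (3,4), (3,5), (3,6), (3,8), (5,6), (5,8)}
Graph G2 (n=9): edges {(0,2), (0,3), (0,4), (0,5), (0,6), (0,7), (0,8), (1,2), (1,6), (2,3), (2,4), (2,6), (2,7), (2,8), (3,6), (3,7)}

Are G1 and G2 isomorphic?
Yes, isomorphic

The graphs are isomorphic.
One valid mapping φ: V(G1) → V(G2): 0→8, 1→0, 2→7, 3→2, 4→4, 5→6, 6→3, 7→5, 8→1

Verify φ preserves adjacency — for each edge of G1, its image is an edge of G2:
  (0,1) → (φ(0),φ(1)) = (0,8) ∈ E(G2) ✓
  (0,3) → (φ(0),φ(3)) = (2,8) ∈ E(G2) ✓
  (1,2) → (φ(1),φ(2)) = (0,7) ∈ E(G2) ✓
  (1,3) → (φ(1),φ(3)) = (0,2) ∈ E(G2) ✓
  (1,4) → (φ(1),φ(4)) = (0,4) ∈ E(G2) ✓
  (1,5) → (φ(1),φ(5)) = (0,6) ∈ E(G2) ✓
  (1,6) → (φ(1),φ(6)) = (0,3) ∈ E(G2) ✓
  (1,7) → (φ(1),φ(7)) = (0,5) ∈ E(G2) ✓
  (2,3) → (φ(2),φ(3)) = (2,7) ∈ E(G2) ✓
  (2,6) → (φ(2),φ(6)) = (3,7) ∈ E(G2) ✓
  (3,4) → (φ(3),φ(4)) = (2,4) ∈ E(G2) ✓
  (3,5) → (φ(3),φ(5)) = (2,6) ∈ E(G2) ✓
  (3,6) → (φ(3),φ(6)) = (2,3) ∈ E(G2) ✓
  (3,8) → (φ(3),φ(8)) = (1,2) ∈ E(G2) ✓
  (5,6) → (φ(5),φ(6)) = (3,6) ∈ E(G2) ✓
  (5,8) → (φ(5),φ(8)) = (1,6) ∈ E(G2) ✓
All 16 edges of G1 map to edges of G2, and |E(G1)| = |E(G2)| = 16, so φ is a bijection on edges as well as vertices. Hence G1 ≅ G2.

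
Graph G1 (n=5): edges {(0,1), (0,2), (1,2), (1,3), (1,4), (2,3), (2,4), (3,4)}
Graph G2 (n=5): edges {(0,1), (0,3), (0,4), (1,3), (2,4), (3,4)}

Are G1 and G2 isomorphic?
No, not isomorphic

The graphs are NOT isomorphic.

Degrees in G1: deg(0)=2, deg(1)=4, deg(2)=4, deg(3)=3, deg(4)=3.
Sorted degree sequence of G1: [4, 4, 3, 3, 2].
Degrees in G2: deg(0)=3, deg(1)=2, deg(2)=1, deg(3)=3, deg(4)=3.
Sorted degree sequence of G2: [3, 3, 3, 2, 1].
The (sorted) degree sequence is an isomorphism invariant, so since G1 and G2 have different degree sequences they cannot be isomorphic.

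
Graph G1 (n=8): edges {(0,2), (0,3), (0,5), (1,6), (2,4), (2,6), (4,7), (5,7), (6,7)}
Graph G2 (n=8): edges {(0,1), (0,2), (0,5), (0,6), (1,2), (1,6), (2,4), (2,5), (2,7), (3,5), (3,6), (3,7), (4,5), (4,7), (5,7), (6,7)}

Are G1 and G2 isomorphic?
No, not isomorphic

The graphs are NOT isomorphic.

Counting triangles (3-cliques): G1 has 0, G2 has 9.
Triangle count is an isomorphism invariant, so differing triangle counts rule out isomorphism.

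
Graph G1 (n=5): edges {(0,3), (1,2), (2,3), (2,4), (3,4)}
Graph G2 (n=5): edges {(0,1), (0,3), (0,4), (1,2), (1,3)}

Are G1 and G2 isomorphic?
Yes, isomorphic

The graphs are isomorphic.
One valid mapping φ: V(G1) → V(G2): 0→4, 1→2, 2→1, 3→0, 4→3

Verify φ preserves adjacency — for each edge of G1, its image is an edge of G2:
  (0,3) → (φ(0),φ(3)) = (0,4) ∈ E(G2) ✓
  (1,2) → (φ(1),φ(2)) = (1,2) ∈ E(G2) ✓
  (2,3) → (φ(2),φ(3)) = (0,1) ∈ E(G2) ✓
  (2,4) → (φ(2),φ(4)) = (1,3) ∈ E(G2) ✓
  (3,4) → (φ(3),φ(4)) = (0,3) ∈ E(G2) ✓
All 5 edges of G1 map to edges of G2, and |E(G1)| = |E(G2)| = 5, so φ is a bijection on edges as well as vertices. Hence G1 ≅ G2.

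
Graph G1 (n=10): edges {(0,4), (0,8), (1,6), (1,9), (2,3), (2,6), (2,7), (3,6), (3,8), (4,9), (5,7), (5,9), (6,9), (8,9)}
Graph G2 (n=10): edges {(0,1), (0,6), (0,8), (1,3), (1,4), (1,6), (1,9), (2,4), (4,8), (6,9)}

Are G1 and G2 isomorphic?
No, not isomorphic

The graphs are NOT isomorphic.

Connected components of G1: 1 component(s) with vertex sets [[0, 1, 2, 3, 4, 5, 6, 7, 8, 9]], sizes [10].
Connected components of G2: 3 component(s) with vertex sets [[5], [7], [0, 1, 2, 3, 4, 6, 8, 9]], sizes [1, 1, 8].
The number of connected components (and the multiset of component sizes) is an isomorphism invariant — an isomorphism maps each component of G1 bijectively onto a component of G2. Since G1 has 1 component(s) and G2 has 3, they cannot be isomorphic.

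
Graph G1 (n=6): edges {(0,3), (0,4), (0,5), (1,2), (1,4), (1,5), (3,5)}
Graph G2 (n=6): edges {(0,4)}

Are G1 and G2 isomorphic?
No, not isomorphic

The graphs are NOT isomorphic.

Connected components of G1: 1 component(s) with vertex sets [[0, 1, 2, 3, 4, 5]], sizes [6].
Connected components of G2: 5 component(s) with vertex sets [[1], [2], [3], [5], [0, 4]], sizes [1, 1, 1, 1, 2].
The number of connected components (and the multiset of component sizes) is an isomorphism invariant — an isomorphism maps each component of G1 bijectively onto a component of G2. Since G1 has 1 component(s) and G2 has 5, they cannot be isomorphic.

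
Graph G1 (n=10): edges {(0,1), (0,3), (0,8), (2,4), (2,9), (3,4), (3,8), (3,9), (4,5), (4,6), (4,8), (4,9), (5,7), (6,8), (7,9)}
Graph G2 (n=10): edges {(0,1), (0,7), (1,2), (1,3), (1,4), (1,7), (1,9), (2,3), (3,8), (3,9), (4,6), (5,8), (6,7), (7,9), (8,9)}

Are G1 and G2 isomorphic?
Yes, isomorphic

The graphs are isomorphic.
One valid mapping φ: V(G1) → V(G2): 0→8, 1→5, 2→0, 3→9, 4→1, 5→4, 6→2, 7→6, 8→3, 9→7

Verify φ preserves adjacency — for each edge of G1, its image is an edge of G2:
  (0,1) → (φ(0),φ(1)) = (5,8) ∈ E(G2) ✓
  (0,3) → (φ(0),φ(3)) = (8,9) ∈ E(G2) ✓
  (0,8) → (φ(0),φ(8)) = (3,8) ∈ E(G2) ✓
  (2,4) → (φ(2),φ(4)) = (0,1) ∈ E(G2) ✓
  (2,9) → (φ(2),φ(9)) = (0,7) ∈ E(G2) ✓
  (3,4) → (φ(3),φ(4)) = (1,9) ∈ E(G2) ✓
  (3,8) → (φ(3),φ(8)) = (3,9) ∈ E(G2) ✓
  (3,9) → (φ(3),φ(9)) = (7,9) ∈ E(G2) ✓
  (4,5) → (φ(4),φ(5)) = (1,4) ∈ E(G2) ✓
  (4,6) → (φ(4),φ(6)) = (1,2) ∈ E(G2) ✓
  (4,8) → (φ(4),φ(8)) = (1,3) ∈ E(G2) ✓
  (4,9) → (φ(4),φ(9)) = (1,7) ∈ E(G2) ✓
  (5,7) → (φ(5),φ(7)) = (4,6) ∈ E(G2) ✓
  (6,8) → (φ(6),φ(8)) = (2,3) ∈ E(G2) ✓
  (7,9) → (φ(7),φ(9)) = (6,7) ∈ E(G2) ✓
All 15 edges of G1 map to edges of G2, and |E(G1)| = |E(G2)| = 15, so φ is a bijection on edges as well as vertices. Hence G1 ≅ G2.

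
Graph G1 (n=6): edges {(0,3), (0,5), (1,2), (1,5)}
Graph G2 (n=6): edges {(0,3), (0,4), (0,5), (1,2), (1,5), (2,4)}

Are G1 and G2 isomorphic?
No, not isomorphic

The graphs are NOT isomorphic.

Counting edges: G1 has 4 edge(s); G2 has 6 edge(s).
Edge count is an isomorphism invariant (a bijection on vertices induces a bijection on edges), so differing edge counts rule out isomorphism.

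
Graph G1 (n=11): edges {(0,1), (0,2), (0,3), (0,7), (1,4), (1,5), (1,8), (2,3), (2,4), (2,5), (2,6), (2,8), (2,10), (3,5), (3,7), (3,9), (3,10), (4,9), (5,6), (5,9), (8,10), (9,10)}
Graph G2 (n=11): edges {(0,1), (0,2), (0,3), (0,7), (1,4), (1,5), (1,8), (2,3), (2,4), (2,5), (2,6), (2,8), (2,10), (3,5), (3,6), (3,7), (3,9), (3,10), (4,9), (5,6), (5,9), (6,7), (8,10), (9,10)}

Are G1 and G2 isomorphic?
No, not isomorphic

The graphs are NOT isomorphic.

Counting edges: G1 has 22 edge(s); G2 has 24 edge(s).
Edge count is an isomorphism invariant (a bijection on vertices induces a bijection on edges), so differing edge counts rule out isomorphism.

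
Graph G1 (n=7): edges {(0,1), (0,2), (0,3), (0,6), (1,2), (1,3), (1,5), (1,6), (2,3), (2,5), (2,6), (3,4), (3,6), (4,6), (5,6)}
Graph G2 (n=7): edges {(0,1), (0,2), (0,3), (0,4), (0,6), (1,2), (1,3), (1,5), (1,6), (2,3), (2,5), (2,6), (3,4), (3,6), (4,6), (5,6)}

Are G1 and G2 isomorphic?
No, not isomorphic

The graphs are NOT isomorphic.

Counting edges: G1 has 15 edge(s); G2 has 16 edge(s).
Edge count is an isomorphism invariant (a bijection on vertices induces a bijection on edges), so differing edge counts rule out isomorphism.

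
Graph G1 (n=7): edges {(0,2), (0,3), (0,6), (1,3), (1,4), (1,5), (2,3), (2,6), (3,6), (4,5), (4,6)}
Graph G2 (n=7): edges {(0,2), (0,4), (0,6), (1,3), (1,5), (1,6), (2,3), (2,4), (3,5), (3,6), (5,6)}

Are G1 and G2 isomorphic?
Yes, isomorphic

The graphs are isomorphic.
One valid mapping φ: V(G1) → V(G2): 0→1, 1→0, 2→5, 3→6, 4→2, 5→4, 6→3

Verify φ preserves adjacency — for each edge of G1, its image is an edge of G2:
  (0,2) → (φ(0),φ(2)) = (1,5) ∈ E(G2) ✓
  (0,3) → (φ(0),φ(3)) = (1,6) ∈ E(G2) ✓
  (0,6) → (φ(0),φ(6)) = (1,3) ∈ E(G2) ✓
  (1,3) → (φ(1),φ(3)) = (0,6) ∈ E(G2) ✓
  (1,4) → (φ(1),φ(4)) = (0,2) ∈ E(G2) ✓
  (1,5) → (φ(1),φ(5)) = (0,4) ∈ E(G2) ✓
  (2,3) → (φ(2),φ(3)) = (5,6) ∈ E(G2) ✓
  (2,6) → (φ(2),φ(6)) = (3,5) ∈ E(G2) ✓
  (3,6) → (φ(3),φ(6)) = (3,6) ∈ E(G2) ✓
  (4,5) → (φ(4),φ(5)) = (2,4) ∈ E(G2) ✓
  (4,6) → (φ(4),φ(6)) = (2,3) ∈ E(G2) ✓
All 11 edges of G1 map to edges of G2, and |E(G1)| = |E(G2)| = 11, so φ is a bijection on edges as well as vertices. Hence G1 ≅ G2.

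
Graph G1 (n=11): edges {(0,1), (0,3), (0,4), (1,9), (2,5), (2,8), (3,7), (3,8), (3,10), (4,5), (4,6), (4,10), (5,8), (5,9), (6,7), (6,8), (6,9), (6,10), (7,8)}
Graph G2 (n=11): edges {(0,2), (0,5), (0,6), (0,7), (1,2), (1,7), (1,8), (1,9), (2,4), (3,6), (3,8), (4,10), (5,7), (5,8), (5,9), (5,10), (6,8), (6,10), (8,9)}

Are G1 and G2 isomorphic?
Yes, isomorphic

The graphs are isomorphic.
One valid mapping φ: V(G1) → V(G2): 0→2, 1→4, 2→3, 3→1, 4→0, 5→6, 6→5, 7→9, 8→8, 9→10, 10→7

Verify φ preserves adjacency — for each edge of G1, its image is an edge of G2:
  (0,1) → (φ(0),φ(1)) = (2,4) ∈ E(G2) ✓
  (0,3) → (φ(0),φ(3)) = (1,2) ∈ E(G2) ✓
  (0,4) → (φ(0),φ(4)) = (0,2) ∈ E(G2) ✓
  (1,9) → (φ(1),φ(9)) = (4,10) ∈ E(G2) ✓
  (2,5) → (φ(2),φ(5)) = (3,6) ∈ E(G2) ✓
  (2,8) → (φ(2),φ(8)) = (3,8) ∈ E(G2) ✓
  (3,7) → (φ(3),φ(7)) = (1,9) ∈ E(G2) ✓
  (3,8) → (φ(3),φ(8)) = (1,8) ∈ E(G2) ✓
  (3,10) → (φ(3),φ(10)) = (1,7) ∈ E(G2) ✓
  (4,5) → (φ(4),φ(5)) = (0,6) ∈ E(G2) ✓
  (4,6) → (φ(4),φ(6)) = (0,5) ∈ E(G2) ✓
  (4,10) → (φ(4),φ(10)) = (0,7) ∈ E(G2) ✓
  (5,8) → (φ(5),φ(8)) = (6,8) ∈ E(G2) ✓
  (5,9) → (φ(5),φ(9)) = (6,10) ∈ E(G2) ✓
  (6,7) → (φ(6),φ(7)) = (5,9) ∈ E(G2) ✓
  (6,8) → (φ(6),φ(8)) = (5,8) ∈ E(G2) ✓
  (6,9) → (φ(6),φ(9)) = (5,10) ∈ E(G2) ✓
  (6,10) → (φ(6),φ(10)) = (5,7) ∈ E(G2) ✓
  (7,8) → (φ(7),φ(8)) = (8,9) ∈ E(G2) ✓
All 19 edges of G1 map to edges of G2, and |E(G1)| = |E(G2)| = 19, so φ is a bijection on edges as well as vertices. Hence G1 ≅ G2.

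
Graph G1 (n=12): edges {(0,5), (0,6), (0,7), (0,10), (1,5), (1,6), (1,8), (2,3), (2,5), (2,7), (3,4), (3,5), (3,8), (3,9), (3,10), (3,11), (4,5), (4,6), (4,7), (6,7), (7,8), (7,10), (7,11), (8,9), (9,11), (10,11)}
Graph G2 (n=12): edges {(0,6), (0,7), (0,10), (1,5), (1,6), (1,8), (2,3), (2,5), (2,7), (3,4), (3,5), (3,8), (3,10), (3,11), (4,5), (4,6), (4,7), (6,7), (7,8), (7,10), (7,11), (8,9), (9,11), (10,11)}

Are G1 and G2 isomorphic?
No, not isomorphic

The graphs are NOT isomorphic.

Counting edges: G1 has 26 edge(s); G2 has 24 edge(s).
Edge count is an isomorphism invariant (a bijection on vertices induces a bijection on edges), so differing edge counts rule out isomorphism.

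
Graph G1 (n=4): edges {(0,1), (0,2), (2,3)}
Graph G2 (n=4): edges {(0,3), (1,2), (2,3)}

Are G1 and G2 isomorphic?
Yes, isomorphic

The graphs are isomorphic.
One valid mapping φ: V(G1) → V(G2): 0→3, 1→0, 2→2, 3→1

Verify φ preserves adjacency — for each edge of G1, its image is an edge of G2:
  (0,1) → (φ(0),φ(1)) = (0,3) ∈ E(G2) ✓
  (0,2) → (φ(0),φ(2)) = (2,3) ∈ E(G2) ✓
  (2,3) → (φ(2),φ(3)) = (1,2) ∈ E(G2) ✓
All 3 edges of G1 map to edges of G2, and |E(G1)| = |E(G2)| = 3, so φ is a bijection on edges as well as vertices. Hence G1 ≅ G2.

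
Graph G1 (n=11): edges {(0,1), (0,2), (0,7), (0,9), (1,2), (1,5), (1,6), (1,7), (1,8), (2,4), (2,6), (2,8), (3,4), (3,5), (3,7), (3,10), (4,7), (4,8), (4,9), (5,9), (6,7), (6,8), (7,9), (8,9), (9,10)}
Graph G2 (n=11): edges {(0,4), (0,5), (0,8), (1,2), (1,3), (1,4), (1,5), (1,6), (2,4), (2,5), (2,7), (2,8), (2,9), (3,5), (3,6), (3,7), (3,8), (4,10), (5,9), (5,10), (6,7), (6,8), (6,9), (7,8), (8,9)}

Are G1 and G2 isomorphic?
Yes, isomorphic

The graphs are isomorphic.
One valid mapping φ: V(G1) → V(G2): 0→9, 1→8, 2→6, 3→4, 4→1, 5→0, 6→7, 7→2, 8→3, 9→5, 10→10

Verify φ preserves adjacency — for each edge of G1, its image is an edge of G2:
  (0,1) → (φ(0),φ(1)) = (8,9) ∈ E(G2) ✓
  (0,2) → (φ(0),φ(2)) = (6,9) ∈ E(G2) ✓
  (0,7) → (φ(0),φ(7)) = (2,9) ∈ E(G2) ✓
  (0,9) → (φ(0),φ(9)) = (5,9) ∈ E(G2) ✓
  (1,2) → (φ(1),φ(2)) = (6,8) ∈ E(G2) ✓
  (1,5) → (φ(1),φ(5)) = (0,8) ∈ E(G2) ✓
  (1,6) → (φ(1),φ(6)) = (7,8) ∈ E(G2) ✓
  (1,7) → (φ(1),φ(7)) = (2,8) ∈ E(G2) ✓
  (1,8) → (φ(1),φ(8)) = (3,8) ∈ E(G2) ✓
  (2,4) → (φ(2),φ(4)) = (1,6) ∈ E(G2) ✓
  (2,6) → (φ(2),φ(6)) = (6,7) ∈ E(G2) ✓
  (2,8) → (φ(2),φ(8)) = (3,6) ∈ E(G2) ✓
  (3,4) → (φ(3),φ(4)) = (1,4) ∈ E(G2) ✓
  (3,5) → (φ(3),φ(5)) = (0,4) ∈ E(G2) ✓
  (3,7) → (φ(3),φ(7)) = (2,4) ∈ E(G2) ✓
  (3,10) → (φ(3),φ(10)) = (4,10) ∈ E(G2) ✓
  (4,7) → (φ(4),φ(7)) = (1,2) ∈ E(G2) ✓
  (4,8) → (φ(4),φ(8)) = (1,3) ∈ E(G2) ✓
  (4,9) → (φ(4),φ(9)) = (1,5) ∈ E(G2) ✓
  (5,9) → (φ(5),φ(9)) = (0,5) ∈ E(G2) ✓
  (6,7) → (φ(6),φ(7)) = (2,7) ∈ E(G2) ✓
  (6,8) → (φ(6),φ(8)) = (3,7) ∈ E(G2) ✓
  (7,9) → (φ(7),φ(9)) = (2,5) ∈ E(G2) ✓
  (8,9) → (φ(8),φ(9)) = (3,5) ∈ E(G2) ✓
  (9,10) → (φ(9),φ(10)) = (5,10) ∈ E(G2) ✓
All 25 edges of G1 map to edges of G2, and |E(G1)| = |E(G2)| = 25, so φ is a bijection on edges as well as vertices. Hence G1 ≅ G2.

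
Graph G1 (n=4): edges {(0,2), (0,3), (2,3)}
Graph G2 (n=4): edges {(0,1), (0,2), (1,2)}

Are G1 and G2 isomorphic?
Yes, isomorphic

The graphs are isomorphic.
One valid mapping φ: V(G1) → V(G2): 0→2, 1→3, 2→1, 3→0

Verify φ preserves adjacency — for each edge of G1, its image is an edge of G2:
  (0,2) → (φ(0),φ(2)) = (1,2) ∈ E(G2) ✓
  (0,3) → (φ(0),φ(3)) = (0,2) ∈ E(G2) ✓
  (2,3) → (φ(2),φ(3)) = (0,1) ∈ E(G2) ✓
All 3 edges of G1 map to edges of G2, and |E(G1)| = |E(G2)| = 3, so φ is a bijection on edges as well as vertices. Hence G1 ≅ G2.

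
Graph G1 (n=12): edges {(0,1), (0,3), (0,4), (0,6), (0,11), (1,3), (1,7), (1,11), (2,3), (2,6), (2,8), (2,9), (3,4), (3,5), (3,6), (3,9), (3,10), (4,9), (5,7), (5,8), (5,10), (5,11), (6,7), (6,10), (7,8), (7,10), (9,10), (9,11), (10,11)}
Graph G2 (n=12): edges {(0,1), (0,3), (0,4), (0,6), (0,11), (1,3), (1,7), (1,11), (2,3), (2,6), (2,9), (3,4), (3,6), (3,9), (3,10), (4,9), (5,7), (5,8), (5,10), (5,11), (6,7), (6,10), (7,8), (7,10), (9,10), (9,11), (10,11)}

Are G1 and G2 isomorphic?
No, not isomorphic

The graphs are NOT isomorphic.

Counting edges: G1 has 29 edge(s); G2 has 27 edge(s).
Edge count is an isomorphism invariant (a bijection on vertices induces a bijection on edges), so differing edge counts rule out isomorphism.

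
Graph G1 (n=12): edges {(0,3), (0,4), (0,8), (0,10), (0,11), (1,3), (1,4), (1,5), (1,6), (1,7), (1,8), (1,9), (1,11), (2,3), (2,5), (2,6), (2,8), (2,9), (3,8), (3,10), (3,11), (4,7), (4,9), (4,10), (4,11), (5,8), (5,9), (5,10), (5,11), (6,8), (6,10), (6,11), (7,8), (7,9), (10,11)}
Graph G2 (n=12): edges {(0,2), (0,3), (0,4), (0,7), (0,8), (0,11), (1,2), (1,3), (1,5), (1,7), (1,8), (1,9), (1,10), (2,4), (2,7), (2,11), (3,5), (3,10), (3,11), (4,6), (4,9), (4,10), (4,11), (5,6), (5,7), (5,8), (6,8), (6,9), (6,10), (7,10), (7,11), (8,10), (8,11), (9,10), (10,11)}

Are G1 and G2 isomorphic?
Yes, isomorphic

The graphs are isomorphic.
One valid mapping φ: V(G1) → V(G2): 0→2, 1→10, 2→5, 3→7, 4→4, 5→8, 6→3, 7→9, 8→1, 9→6, 10→0, 11→11

Verify φ preserves adjacency — for each edge of G1, its image is an edge of G2:
  (0,3) → (φ(0),φ(3)) = (2,7) ∈ E(G2) ✓
  (0,4) → (φ(0),φ(4)) = (2,4) ∈ E(G2) ✓
  (0,8) → (φ(0),φ(8)) = (1,2) ∈ E(G2) ✓
  (0,10) → (φ(0),φ(10)) = (0,2) ∈ E(G2) ✓
  (0,11) → (φ(0),φ(11)) = (2,11) ∈ E(G2) ✓
  (1,3) → (φ(1),φ(3)) = (7,10) ∈ E(G2) ✓
  (1,4) → (φ(1),φ(4)) = (4,10) ∈ E(G2) ✓
  (1,5) → (φ(1),φ(5)) = (8,10) ∈ E(G2) ✓
  (1,6) → (φ(1),φ(6)) = (3,10) ∈ E(G2) ✓
  (1,7) → (φ(1),φ(7)) = (9,10) ∈ E(G2) ✓
  (1,8) → (φ(1),φ(8)) = (1,10) ∈ E(G2) ✓
  (1,9) → (φ(1),φ(9)) = (6,10) ∈ E(G2) ✓
  (1,11) → (φ(1),φ(11)) = (10,11) ∈ E(G2) ✓
  (2,3) → (φ(2),φ(3)) = (5,7) ∈ E(G2) ✓
  (2,5) → (φ(2),φ(5)) = (5,8) ∈ E(G2) ✓
  (2,6) → (φ(2),φ(6)) = (3,5) ∈ E(G2) ✓
  (2,8) → (φ(2),φ(8)) = (1,5) ∈ E(G2) ✓
  (2,9) → (φ(2),φ(9)) = (5,6) ∈ E(G2) ✓
  (3,8) → (φ(3),φ(8)) = (1,7) ∈ E(G2) ✓
  (3,10) → (φ(3),φ(10)) = (0,7) ∈ E(G2) ✓
  (3,11) → (φ(3),φ(11)) = (7,11) ∈ E(G2) ✓
  (4,7) → (φ(4),φ(7)) = (4,9) ∈ E(G2) ✓
  (4,9) → (φ(4),φ(9)) = (4,6) ∈ E(G2) ✓
  (4,10) → (φ(4),φ(10)) = (0,4) ∈ E(G2) ✓
  (4,11) → (φ(4),φ(11)) = (4,11) ∈ E(G2) ✓
  (5,8) → (φ(5),φ(8)) = (1,8) ∈ E(G2) ✓
  (5,9) → (φ(5),φ(9)) = (6,8) ∈ E(G2) ✓
  (5,10) → (φ(5),φ(10)) = (0,8) ∈ E(G2) ✓
  (5,11) → (φ(5),φ(11)) = (8,11) ∈ E(G2) ✓
  (6,8) → (φ(6),φ(8)) = (1,3) ∈ E(G2) ✓
  (6,10) → (φ(6),φ(10)) = (0,3) ∈ E(G2) ✓
  (6,11) → (φ(6),φ(11)) = (3,11) ∈ E(G2) ✓
  (7,8) → (φ(7),φ(8)) = (1,9) ∈ E(G2) ✓
  (7,9) → (φ(7),φ(9)) = (6,9) ∈ E(G2) ✓
  (10,11) → (φ(10),φ(11)) = (0,11) ∈ E(G2) ✓
All 35 edges of G1 map to edges of G2, and |E(G1)| = |E(G2)| = 35, so φ is a bijection on edges as well as vertices. Hence G1 ≅ G2.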